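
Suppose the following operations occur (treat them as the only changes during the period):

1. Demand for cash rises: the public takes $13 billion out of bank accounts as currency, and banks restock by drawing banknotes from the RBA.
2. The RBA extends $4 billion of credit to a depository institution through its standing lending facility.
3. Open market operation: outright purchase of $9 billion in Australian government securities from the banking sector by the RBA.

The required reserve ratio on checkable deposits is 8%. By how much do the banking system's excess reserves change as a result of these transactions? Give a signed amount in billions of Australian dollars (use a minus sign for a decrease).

+$1.04 billion

Currency withdrawal $13 billion: reserves −$13B, deposits −$13B.
Discount-window loan $4 billion: reserves +$4B, deposits 0.
OMO purchase (from banks) $9 billion: reserves +$9B, deposits 0.
Totals: Δreserves = 0, Δdeposits = −$13B.
Δrequired reserves = 8% × −$13B = −$1.04B.
Δexcess reserves = Δreserves − Δrequired = 0 − (−$1.04B) = +$1.04 billion.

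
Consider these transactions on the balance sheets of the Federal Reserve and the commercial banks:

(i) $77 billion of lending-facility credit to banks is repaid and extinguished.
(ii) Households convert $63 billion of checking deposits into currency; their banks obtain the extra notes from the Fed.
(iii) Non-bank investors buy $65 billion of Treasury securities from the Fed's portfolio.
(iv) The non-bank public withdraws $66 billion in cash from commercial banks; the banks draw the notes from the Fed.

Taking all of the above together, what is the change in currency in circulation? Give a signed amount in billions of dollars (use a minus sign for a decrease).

+$129 billion

Fed balance sheet:
  Assets:      Securities −$65B, Loans to banks −$77B
  Liabilities: Bank reserves −$271B, Currency in circulation +$129B
Commercial banking system:
  Assets:      Reserves at CB −$271B
  Liabilities: Checkable deposits −$194B, Borrowings from CB −$77B
So the change in currency in circulation is +$129 billion.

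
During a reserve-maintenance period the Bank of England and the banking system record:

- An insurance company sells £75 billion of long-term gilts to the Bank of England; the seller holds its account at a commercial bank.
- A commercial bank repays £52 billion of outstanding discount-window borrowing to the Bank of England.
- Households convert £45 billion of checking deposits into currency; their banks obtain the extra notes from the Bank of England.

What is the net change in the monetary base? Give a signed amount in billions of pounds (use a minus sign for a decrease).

Bank of England balance sheet:
  Assets:      Securities +£75B, Loans to banks −£52B
  Liabilities: Bank reserves −£22B, Currency in circulation +£45B
Commercial banking system:
  Assets:      Reserves at CB −£22B
  Liabilities: Checkable deposits +£30B, Borrowings from CB −£52B
Monetary base = currency + reserves: +£45B + (−£22B) = +£23 billion.

+£23 billion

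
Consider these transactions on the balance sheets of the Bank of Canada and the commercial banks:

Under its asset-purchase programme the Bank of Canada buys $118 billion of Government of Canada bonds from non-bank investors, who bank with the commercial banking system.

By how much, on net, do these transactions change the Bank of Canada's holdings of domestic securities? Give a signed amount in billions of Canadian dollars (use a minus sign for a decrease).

+$118 billion

Asset purchase (from non-banks) $118 billion: securities added to the Bank of Canada's portfolio → +$118B.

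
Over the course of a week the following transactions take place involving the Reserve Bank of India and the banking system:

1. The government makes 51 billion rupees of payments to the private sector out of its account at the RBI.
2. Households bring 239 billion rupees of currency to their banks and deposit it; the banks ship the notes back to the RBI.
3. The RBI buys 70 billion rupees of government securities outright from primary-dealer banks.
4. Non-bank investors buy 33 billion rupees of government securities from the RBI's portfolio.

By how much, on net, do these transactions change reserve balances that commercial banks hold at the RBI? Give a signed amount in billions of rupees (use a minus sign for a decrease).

+327 billion

Government spending 51 billion rupees: government payments flow into bank reserve accounts → +51B.
Currency deposit 239 billion rupees: returned notes are swapped for reserve credit → +239B.
OMO purchase (from banks) 70 billion rupees: the RBI pays by crediting reserve accounts → +70B.
Asset sale (to non-banks) 33 billion rupees: the non-bank buyers' banks settle from reserves → −33B.
Net: 51 + 239 + 70 − 33 = +327 billion.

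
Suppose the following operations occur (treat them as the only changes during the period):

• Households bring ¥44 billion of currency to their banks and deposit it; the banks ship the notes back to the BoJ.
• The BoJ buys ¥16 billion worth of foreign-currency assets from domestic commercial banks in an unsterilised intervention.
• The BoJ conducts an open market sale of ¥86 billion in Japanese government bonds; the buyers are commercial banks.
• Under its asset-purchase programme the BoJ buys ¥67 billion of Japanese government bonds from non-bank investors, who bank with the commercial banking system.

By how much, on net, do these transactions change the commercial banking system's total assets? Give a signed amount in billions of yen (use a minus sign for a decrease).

+¥111 billion

BoJ balance sheet:
  Assets:      Securities −¥19B, Foreign assets +¥16B
  Liabilities: Bank reserves +¥41B, Currency in circulation −¥44B
Commercial banking system:
  Assets:      Reserves at CB +¥41B, Securities +¥86B, Foreign assets −¥16B
  Liabilities: Checkable deposits +¥111B
Change in total bank assets = +¥111 billion.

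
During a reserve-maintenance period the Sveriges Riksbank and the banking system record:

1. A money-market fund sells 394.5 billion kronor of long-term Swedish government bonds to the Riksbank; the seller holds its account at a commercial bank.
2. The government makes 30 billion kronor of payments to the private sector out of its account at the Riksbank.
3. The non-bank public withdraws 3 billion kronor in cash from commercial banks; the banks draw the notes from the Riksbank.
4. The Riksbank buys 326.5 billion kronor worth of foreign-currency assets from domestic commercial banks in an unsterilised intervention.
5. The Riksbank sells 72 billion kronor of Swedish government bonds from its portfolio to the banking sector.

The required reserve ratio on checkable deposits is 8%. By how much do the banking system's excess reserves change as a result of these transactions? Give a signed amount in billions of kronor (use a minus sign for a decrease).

+642.28 billion

Asset purchase (from non-banks) 394.5 billion kronor: reserves +394.5B, deposits +394.5B.
Government spending 30 billion kronor: reserves +30B, deposits +30B.
Currency withdrawal 3 billion kronor: reserves −3B, deposits −3B.
FX purchase 326.5 billion kronor: reserves +326.5B, deposits 0.
OMO sale (to banks) 72 billion kronor: reserves −72B, deposits 0.
Totals: Δreserves = +676B, Δdeposits = +421.5B.
Δrequired reserves = 8% × +421.5B = +33.72B.
Δexcess reserves = Δreserves − Δrequired = +676B − (+33.72B) = +642.28 billion.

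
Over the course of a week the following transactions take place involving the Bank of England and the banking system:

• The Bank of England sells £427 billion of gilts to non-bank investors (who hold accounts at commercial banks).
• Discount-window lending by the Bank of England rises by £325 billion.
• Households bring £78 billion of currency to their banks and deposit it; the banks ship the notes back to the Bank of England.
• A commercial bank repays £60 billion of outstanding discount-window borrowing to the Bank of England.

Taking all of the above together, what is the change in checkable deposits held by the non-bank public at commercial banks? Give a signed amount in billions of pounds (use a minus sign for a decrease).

-£349 billion

Bank of England balance sheet:
  Assets:      Securities −£427B, Loans to banks +£265B
  Liabilities: Bank reserves −£84B, Currency in circulation −£78B
Commercial banking system:
  Assets:      Reserves at CB −£84B
  Liabilities: Checkable deposits −£349B, Borrowings from CB +£265B
So the change in checkable deposits held by the non-bank public at commercial banks is -£349 billion.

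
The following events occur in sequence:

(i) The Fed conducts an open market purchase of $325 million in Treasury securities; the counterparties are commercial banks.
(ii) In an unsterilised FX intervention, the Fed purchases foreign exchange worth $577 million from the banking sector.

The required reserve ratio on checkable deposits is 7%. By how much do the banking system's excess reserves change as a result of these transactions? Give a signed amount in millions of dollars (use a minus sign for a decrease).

OMO purchase (from banks) $325 million: reserves +$325M, deposits 0.
FX purchase $577 million: reserves +$577M, deposits 0.
Totals: Δreserves = +$902M, Δdeposits = 0.
Δrequired reserves = 7% × 0 = 0.
Δexcess reserves = Δreserves − Δrequired = +$902M − (0) = +$902 million.

+$902 million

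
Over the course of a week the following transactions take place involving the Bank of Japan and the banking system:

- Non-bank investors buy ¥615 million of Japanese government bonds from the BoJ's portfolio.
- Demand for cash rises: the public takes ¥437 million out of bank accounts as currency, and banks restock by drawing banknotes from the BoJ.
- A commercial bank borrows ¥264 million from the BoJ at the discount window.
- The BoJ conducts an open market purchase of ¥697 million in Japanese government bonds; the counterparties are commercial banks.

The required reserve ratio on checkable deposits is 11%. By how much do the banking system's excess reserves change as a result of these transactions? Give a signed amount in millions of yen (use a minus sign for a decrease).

Asset sale (to non-banks) ¥615 million: reserves −¥615M, deposits −¥615M.
Currency withdrawal ¥437 million: reserves −¥437M, deposits −¥437M.
Discount-window loan ¥264 million: reserves +¥264M, deposits 0.
OMO purchase (from banks) ¥697 million: reserves +¥697M, deposits 0.
Totals: Δreserves = −¥91M, Δdeposits = −¥1052M.
Δrequired reserves = 11% × −¥1052M = −¥115.72M.
Δexcess reserves = Δreserves − Δrequired = −¥91M − (−¥115.72M) = +¥24.72 million.

+¥24.72 million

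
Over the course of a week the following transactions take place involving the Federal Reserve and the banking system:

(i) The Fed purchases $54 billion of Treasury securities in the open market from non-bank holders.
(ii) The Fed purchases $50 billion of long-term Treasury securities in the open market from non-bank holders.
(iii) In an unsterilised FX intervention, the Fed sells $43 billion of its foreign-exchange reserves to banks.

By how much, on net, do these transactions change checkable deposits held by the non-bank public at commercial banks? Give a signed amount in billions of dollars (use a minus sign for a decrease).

+$104 billion

Fed balance sheet:
  Assets:      Securities +$104B, Foreign assets −$43B
  Liabilities: Bank reserves +$61B
Commercial banking system:
  Assets:      Reserves at CB +$61B, Foreign assets +$43B
  Liabilities: Checkable deposits +$104B
So the change in checkable deposits held by the non-bank public at commercial banks is +$104 billion.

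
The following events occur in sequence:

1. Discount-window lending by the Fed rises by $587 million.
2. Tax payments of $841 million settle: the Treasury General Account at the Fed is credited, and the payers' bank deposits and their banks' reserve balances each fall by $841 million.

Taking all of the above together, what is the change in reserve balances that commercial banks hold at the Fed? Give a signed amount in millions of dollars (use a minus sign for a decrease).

Fed balance sheet:
  Assets:      Loans to banks +$587M
  Liabilities: Bank reserves −$254M, Government deposits +$841M
So the change in reserve balances that commercial banks hold at the Fed is -$254 million.

-$254 million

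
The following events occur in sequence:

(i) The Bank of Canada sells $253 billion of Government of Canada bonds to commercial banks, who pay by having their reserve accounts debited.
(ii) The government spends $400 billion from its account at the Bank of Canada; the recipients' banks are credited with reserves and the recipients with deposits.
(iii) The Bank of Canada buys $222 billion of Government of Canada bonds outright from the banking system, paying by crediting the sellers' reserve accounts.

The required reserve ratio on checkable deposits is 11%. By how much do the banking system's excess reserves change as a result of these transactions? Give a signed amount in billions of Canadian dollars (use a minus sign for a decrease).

OMO sale (to banks) $253 billion: reserves −$253B, deposits 0.
Government spending $400 billion: reserves +$400B, deposits +$400B.
OMO purchase (from banks) $222 billion: reserves +$222B, deposits 0.
Totals: Δreserves = +$369B, Δdeposits = +$400B.
Δrequired reserves = 11% × +$400B = +$44B.
Δexcess reserves = Δreserves − Δrequired = +$369B − (+$44B) = +$325 billion.

+$325 billion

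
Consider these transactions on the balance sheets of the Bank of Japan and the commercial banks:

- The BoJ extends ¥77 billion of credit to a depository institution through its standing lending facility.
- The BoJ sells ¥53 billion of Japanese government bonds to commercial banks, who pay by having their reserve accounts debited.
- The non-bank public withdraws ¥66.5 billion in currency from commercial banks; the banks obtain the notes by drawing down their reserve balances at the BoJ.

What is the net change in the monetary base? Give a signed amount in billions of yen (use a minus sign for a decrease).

Discount-window loan ¥77 billion: BoJ balance sheet expands → +¥77B.
OMO sale (to banks) ¥53 billion: BoJ balance sheet contracts → −¥53B.
Currency withdrawal ¥66.5 billion: just a shift between currency and reserves — both are base money → 0.
Net: 77 − 53 + 0 = +¥24 billion.

+¥24 billion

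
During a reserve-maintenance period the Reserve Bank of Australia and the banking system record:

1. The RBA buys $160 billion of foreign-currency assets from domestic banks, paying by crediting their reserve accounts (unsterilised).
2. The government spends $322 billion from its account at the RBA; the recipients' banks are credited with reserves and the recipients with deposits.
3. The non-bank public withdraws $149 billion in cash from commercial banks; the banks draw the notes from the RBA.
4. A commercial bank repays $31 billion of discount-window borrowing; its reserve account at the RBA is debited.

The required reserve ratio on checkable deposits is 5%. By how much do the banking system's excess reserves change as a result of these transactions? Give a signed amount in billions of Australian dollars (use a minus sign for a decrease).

+$293.35 billion

FX purchase $160 billion: reserves +$160B, deposits 0.
Government spending $322 billion: reserves +$322B, deposits +$322B.
Currency withdrawal $149 billion: reserves −$149B, deposits −$149B.
Discount-window repayment $31 billion: reserves −$31B, deposits 0.
Totals: Δreserves = +$302B, Δdeposits = +$173B.
Δrequired reserves = 5% × +$173B = +$8.65B.
Δexcess reserves = Δreserves − Δrequired = +$302B − (+$8.65B) = +$293.35 billion.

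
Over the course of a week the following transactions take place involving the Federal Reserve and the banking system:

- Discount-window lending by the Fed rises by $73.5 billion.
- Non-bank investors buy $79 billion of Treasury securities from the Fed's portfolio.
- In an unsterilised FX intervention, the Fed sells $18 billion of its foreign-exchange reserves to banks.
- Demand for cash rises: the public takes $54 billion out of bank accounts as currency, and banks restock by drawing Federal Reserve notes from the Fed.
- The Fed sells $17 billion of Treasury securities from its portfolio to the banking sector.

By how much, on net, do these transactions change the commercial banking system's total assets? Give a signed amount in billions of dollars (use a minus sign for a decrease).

-$59.5 billion

Fed balance sheet:
  Assets:      Securities −$96B, Loans to banks +$73.5B, Foreign assets −$18B
  Liabilities: Bank reserves −$94.5B, Currency in circulation +$54B
Commercial banking system:
  Assets:      Reserves at CB −$94.5B, Securities +$17B, Foreign assets +$18B
  Liabilities: Checkable deposits −$133B, Borrowings from CB +$73.5B
Change in total bank assets = -$59.5 billion.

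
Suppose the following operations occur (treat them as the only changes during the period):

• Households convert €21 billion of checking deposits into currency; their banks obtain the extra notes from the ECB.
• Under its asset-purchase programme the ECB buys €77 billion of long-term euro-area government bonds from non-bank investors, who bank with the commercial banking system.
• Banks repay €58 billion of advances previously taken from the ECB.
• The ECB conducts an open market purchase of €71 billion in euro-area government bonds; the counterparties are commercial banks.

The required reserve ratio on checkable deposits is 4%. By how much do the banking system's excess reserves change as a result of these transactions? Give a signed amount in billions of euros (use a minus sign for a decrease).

Currency withdrawal €21 billion: reserves −€21B, deposits −€21B.
Asset purchase (from non-banks) €77 billion: reserves +€77B, deposits +€77B.
Discount-window repayment €58 billion: reserves −€58B, deposits 0.
OMO purchase (from banks) €71 billion: reserves +€71B, deposits 0.
Totals: Δreserves = +€69B, Δdeposits = +€56B.
Δrequired reserves = 4% × +€56B = +€2.24B.
Δexcess reserves = Δreserves − Δrequired = +€69B − (+€2.24B) = +€66.76 billion.

+€66.76 billion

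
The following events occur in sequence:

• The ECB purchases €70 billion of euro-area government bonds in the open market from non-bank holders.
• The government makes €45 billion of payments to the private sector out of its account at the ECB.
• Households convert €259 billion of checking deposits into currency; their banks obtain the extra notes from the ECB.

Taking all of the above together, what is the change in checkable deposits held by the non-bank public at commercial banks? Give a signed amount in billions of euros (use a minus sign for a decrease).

-€144 billion

Asset purchase (from non-banks) €70 billion: non-bank counterparties' bank balances rise → +€70B.
Government spending €45 billion: non-bank counterparties' bank balances rise → +€45B.
Currency withdrawal €259 billion: non-bank counterparties' bank balances fall → −€259B.
Net: 70 + 45 − 259 = -€144 billion.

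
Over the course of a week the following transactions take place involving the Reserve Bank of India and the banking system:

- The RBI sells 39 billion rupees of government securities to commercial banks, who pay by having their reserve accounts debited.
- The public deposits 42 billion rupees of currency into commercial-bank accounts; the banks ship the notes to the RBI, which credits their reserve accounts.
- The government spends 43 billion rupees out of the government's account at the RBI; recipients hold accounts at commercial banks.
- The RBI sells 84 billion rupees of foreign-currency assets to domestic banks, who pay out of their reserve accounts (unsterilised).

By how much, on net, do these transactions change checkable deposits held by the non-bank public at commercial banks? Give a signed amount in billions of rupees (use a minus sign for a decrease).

OMO sale (to banks) 39 billion rupees: the counterparty is a bank, so public deposits are unchanged → 0.
Currency deposit 42 billion rupees: non-bank counterparties' bank balances rise → +42B.
Government spending 43 billion rupees: non-bank counterparties' bank balances rise → +43B.
FX sale 84 billion rupees: the counterparty is a bank, so public deposits are unchanged → 0.
Net: 0 + 42 + 43 + 0 = +85 billion.

+85 billion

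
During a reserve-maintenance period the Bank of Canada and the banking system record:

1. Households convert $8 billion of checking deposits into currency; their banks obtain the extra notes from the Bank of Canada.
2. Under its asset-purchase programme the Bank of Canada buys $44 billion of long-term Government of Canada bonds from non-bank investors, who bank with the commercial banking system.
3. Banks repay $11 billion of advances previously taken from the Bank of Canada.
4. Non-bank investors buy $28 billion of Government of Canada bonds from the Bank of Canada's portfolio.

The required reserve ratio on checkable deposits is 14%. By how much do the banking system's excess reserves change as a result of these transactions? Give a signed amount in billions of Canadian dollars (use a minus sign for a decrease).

-$4.12 billion

Currency withdrawal $8 billion: reserves −$8B, deposits −$8B.
Asset purchase (from non-banks) $44 billion: reserves +$44B, deposits +$44B.
Discount-window repayment $11 billion: reserves −$11B, deposits 0.
Asset sale (to non-banks) $28 billion: reserves −$28B, deposits −$28B.
Totals: Δreserves = −$3B, Δdeposits = +$8B.
Δrequired reserves = 14% × +$8B = +$1.12B.
Δexcess reserves = Δreserves − Δrequired = −$3B − (+$1.12B) = -$4.12 billion.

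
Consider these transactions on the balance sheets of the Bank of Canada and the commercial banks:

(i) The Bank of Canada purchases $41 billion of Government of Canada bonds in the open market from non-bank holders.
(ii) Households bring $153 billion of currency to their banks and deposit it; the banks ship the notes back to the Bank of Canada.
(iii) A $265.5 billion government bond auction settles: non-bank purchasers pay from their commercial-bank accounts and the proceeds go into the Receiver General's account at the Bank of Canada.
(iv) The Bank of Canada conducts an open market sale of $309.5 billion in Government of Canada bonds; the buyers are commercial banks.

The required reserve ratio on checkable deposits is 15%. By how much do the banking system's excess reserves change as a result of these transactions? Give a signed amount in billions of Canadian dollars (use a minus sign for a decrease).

-$370.275 billion

Asset purchase (from non-banks) $41 billion: reserves +$41B, deposits +$41B.
Currency deposit $153 billion: reserves +$153B, deposits +$153B.
Government account inflow $265.5 billion: reserves −$265.5B, deposits −$265.5B.
OMO sale (to banks) $309.5 billion: reserves −$309.5B, deposits 0.
Totals: Δreserves = −$381B, Δdeposits = −$71.5B.
Δrequired reserves = 15% × −$71.5B = −$10.725B.
Δexcess reserves = Δreserves − Δrequired = −$381B − (−$10.725B) = -$370.275 billion.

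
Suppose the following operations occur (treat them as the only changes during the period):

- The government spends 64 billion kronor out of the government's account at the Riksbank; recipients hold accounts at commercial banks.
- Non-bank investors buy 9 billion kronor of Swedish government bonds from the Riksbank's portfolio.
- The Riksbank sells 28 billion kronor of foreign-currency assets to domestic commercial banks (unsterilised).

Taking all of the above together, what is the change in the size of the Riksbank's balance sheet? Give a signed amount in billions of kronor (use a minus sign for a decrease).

-37 billion

Riksbank balance sheet:
  Assets:      Securities −9B, Foreign assets −28B
  Liabilities: Bank reserves +27B, Government deposits −64B
Change in total Riksbank assets = -37 billion.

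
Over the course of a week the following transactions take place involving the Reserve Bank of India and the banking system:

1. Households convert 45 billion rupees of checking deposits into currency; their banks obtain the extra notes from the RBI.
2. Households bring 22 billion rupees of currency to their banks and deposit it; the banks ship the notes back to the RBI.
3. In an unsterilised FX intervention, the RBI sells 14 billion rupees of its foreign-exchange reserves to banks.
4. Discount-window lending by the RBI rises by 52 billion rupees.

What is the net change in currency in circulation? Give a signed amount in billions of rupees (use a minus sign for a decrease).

Currency withdrawal 45 billion rupees: notes leave the central bank → +45B.
Currency deposit 22 billion rupees: notes return to the central bank → −22B.
FX sale 14 billion rupees: no currency enters or leaves circulation → 0.
Discount-window loan 52 billion rupees: no currency enters or leaves circulation → 0.
Net: 45 − 22 + 0 + 0 = +23 billion.

+23 billion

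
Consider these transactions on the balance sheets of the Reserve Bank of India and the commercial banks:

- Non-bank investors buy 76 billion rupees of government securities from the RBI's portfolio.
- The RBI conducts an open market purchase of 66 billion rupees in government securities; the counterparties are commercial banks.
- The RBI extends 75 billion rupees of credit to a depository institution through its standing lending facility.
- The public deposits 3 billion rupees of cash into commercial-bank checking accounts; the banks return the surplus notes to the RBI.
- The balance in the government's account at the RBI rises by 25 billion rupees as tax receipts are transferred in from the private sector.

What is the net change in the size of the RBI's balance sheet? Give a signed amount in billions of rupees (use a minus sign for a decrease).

+65 billion

Asset sale (to non-banks) 76 billion rupees: an RBI asset is shed → −76B.
OMO purchase (from banks) 66 billion rupees: an RBI asset is acquired → +66B.
Discount-window loan 75 billion rupees: an RBI asset is acquired → +75B.
Currency deposit 3 billion rupees: only the composition of liabilities changes → 0.
Government account inflow 25 billion rupees: only the composition of liabilities changes → 0.
Net: −76 + 66 + 75 + 0 + 0 = +65 billion.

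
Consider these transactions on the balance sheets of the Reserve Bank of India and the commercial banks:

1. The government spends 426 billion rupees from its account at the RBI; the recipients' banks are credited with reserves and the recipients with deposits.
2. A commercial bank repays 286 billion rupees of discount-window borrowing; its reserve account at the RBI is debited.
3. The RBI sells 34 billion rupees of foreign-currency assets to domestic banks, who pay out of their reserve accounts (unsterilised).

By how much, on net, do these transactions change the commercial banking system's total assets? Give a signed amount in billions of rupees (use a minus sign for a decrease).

RBI balance sheet:
  Assets:      Loans to banks −286B, Foreign assets −34B
  Liabilities: Bank reserves +106B, Government deposits −426B
Commercial banking system:
  Assets:      Reserves at CB +106B, Foreign assets +34B
  Liabilities: Checkable deposits +426B, Borrowings from CB −286B
Change in total bank assets = +140 billion.

+140 billion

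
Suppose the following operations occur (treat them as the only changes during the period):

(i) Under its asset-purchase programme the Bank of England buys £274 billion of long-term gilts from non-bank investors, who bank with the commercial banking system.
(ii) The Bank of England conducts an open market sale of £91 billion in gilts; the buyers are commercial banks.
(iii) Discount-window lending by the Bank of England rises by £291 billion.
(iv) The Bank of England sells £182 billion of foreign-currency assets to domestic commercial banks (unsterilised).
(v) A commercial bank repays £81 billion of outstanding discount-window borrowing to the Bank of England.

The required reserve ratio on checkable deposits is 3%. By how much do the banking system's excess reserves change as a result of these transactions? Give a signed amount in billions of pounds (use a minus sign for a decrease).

Asset purchase (from non-banks) £274 billion: reserves +£274B, deposits +£274B.
OMO sale (to banks) £91 billion: reserves −£91B, deposits 0.
Discount-window loan £291 billion: reserves +£291B, deposits 0.
FX sale £182 billion: reserves −£182B, deposits 0.
Discount-window repayment £81 billion: reserves −£81B, deposits 0.
Totals: Δreserves = +£211B, Δdeposits = +£274B.
Δrequired reserves = 3% × +£274B = +£8.22B.
Δexcess reserves = Δreserves − Δrequired = +£211B − (+£8.22B) = +£202.78 billion.

+£202.78 billion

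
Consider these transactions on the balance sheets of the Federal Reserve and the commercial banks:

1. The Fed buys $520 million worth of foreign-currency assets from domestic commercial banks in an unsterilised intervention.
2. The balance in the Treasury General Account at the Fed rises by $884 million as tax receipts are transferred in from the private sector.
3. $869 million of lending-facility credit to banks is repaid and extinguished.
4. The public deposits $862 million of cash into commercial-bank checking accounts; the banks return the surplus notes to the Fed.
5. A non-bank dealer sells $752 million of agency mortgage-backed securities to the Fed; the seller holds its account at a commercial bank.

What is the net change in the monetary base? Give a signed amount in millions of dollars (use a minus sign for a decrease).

-$481 million

FX purchase $520 million: Fed balance sheet expands → +$520M.
Government account inflow $884 million: reserves shift to a non-base liability → −$884M.
Discount-window repayment $869 million: Fed balance sheet contracts → −$869M.
Currency deposit $862 million: just a shift between currency and reserves — both are base money → 0.
Asset purchase (from non-banks) $752 million: Fed balance sheet expands → +$752M.
Net: 520 − 884 − 869 + 0 + 752 = -$481 million.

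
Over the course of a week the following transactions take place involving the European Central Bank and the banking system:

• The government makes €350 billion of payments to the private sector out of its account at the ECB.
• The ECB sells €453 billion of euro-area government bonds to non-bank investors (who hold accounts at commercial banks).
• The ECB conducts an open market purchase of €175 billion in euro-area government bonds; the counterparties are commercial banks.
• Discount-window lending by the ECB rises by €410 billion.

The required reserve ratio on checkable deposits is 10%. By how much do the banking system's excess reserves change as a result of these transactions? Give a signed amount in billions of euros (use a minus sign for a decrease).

Government spending €350 billion: reserves +€350B, deposits +€350B.
Asset sale (to non-banks) €453 billion: reserves −€453B, deposits −€453B.
OMO purchase (from banks) €175 billion: reserves +€175B, deposits 0.
Discount-window loan €410 billion: reserves +€410B, deposits 0.
Totals: Δreserves = +€482B, Δdeposits = −€103B.
Δrequired reserves = 10% × −€103B = −€10.3B.
Δexcess reserves = Δreserves − Δrequired = +€482B − (−€10.3B) = +€492.3 billion.

+€492.3 billion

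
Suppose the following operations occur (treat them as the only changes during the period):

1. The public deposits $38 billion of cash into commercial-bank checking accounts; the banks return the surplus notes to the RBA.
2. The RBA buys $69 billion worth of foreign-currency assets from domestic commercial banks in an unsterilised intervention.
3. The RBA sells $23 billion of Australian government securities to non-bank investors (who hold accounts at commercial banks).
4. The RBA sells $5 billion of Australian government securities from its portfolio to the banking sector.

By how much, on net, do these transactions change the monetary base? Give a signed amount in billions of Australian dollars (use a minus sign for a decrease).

+$41 billion

Currency deposit $38 billion: just a shift between currency and reserves — both are base money → 0.
FX purchase $69 billion: RBA balance sheet expands → +$69B.
Asset sale (to non-banks) $23 billion: RBA balance sheet contracts → −$23B.
OMO sale (to banks) $5 billion: RBA balance sheet contracts → −$5B.
Net: 0 + 69 − 23 − 5 = +$41 billion.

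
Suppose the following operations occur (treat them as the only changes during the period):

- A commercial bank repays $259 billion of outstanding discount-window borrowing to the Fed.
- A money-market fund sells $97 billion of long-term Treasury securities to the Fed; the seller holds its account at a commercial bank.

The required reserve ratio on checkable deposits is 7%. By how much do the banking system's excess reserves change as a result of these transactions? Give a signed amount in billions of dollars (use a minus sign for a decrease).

-$168.79 billion

Discount-window repayment $259 billion: reserves −$259B, deposits 0.
Asset purchase (from non-banks) $97 billion: reserves +$97B, deposits +$97B.
Totals: Δreserves = −$162B, Δdeposits = +$97B.
Δrequired reserves = 7% × +$97B = +$6.79B.
Δexcess reserves = Δreserves − Δrequired = −$162B − (+$6.79B) = -$168.79 billion.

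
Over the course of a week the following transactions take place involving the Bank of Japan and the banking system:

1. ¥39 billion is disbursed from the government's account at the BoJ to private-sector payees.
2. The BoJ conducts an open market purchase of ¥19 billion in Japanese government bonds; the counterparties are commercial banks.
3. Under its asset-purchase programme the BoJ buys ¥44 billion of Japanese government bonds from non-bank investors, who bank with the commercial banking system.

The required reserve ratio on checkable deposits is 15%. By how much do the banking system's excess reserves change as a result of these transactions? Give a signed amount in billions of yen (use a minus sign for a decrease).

+¥89.55 billion

Government spending ¥39 billion: reserves +¥39B, deposits +¥39B.
OMO purchase (from banks) ¥19 billion: reserves +¥19B, deposits 0.
Asset purchase (from non-banks) ¥44 billion: reserves +¥44B, deposits +¥44B.
Totals: Δreserves = +¥102B, Δdeposits = +¥83B.
Δrequired reserves = 15% × +¥83B = +¥12.45B.
Δexcess reserves = Δreserves − Δrequired = +¥102B − (+¥12.45B) = +¥89.55 billion.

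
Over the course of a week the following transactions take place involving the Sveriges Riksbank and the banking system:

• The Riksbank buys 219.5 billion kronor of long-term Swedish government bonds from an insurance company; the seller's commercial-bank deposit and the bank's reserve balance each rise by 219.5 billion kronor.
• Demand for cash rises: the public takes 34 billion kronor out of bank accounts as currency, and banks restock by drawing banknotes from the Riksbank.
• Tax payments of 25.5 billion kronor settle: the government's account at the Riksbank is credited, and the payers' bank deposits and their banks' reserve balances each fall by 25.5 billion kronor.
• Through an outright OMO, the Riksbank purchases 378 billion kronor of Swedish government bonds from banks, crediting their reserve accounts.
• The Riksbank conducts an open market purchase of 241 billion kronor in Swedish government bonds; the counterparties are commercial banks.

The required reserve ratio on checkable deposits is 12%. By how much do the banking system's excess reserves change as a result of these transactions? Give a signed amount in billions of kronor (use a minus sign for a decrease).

Asset purchase (from non-banks) 219.5 billion kronor: reserves +219.5B, deposits +219.5B.
Currency withdrawal 34 billion kronor: reserves −34B, deposits −34B.
Government account inflow 25.5 billion kronor: reserves −25.5B, deposits −25.5B.
OMO purchase (from banks) 378 billion kronor: reserves +378B, deposits 0.
OMO purchase (from banks) 241 billion kronor: reserves +241B, deposits 0.
Totals: Δreserves = +779B, Δdeposits = +160B.
Δrequired reserves = 12% × +160B = +19.2B.
Δexcess reserves = Δreserves − Δrequired = +779B − (+19.2B) = +759.8 billion.

+759.8 billion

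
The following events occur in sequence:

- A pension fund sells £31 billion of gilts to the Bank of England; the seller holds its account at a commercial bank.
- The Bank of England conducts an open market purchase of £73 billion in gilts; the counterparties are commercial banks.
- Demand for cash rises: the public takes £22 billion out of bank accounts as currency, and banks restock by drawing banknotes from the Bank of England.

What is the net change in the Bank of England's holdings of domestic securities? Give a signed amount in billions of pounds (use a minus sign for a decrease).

Bank of England balance sheet:
  Assets:      Securities +£104B
  Liabilities: Bank reserves +£82B, Currency in circulation +£22B
Commercial banking system:
  Assets:      Reserves at CB +£82B, Securities −£73B
  Liabilities: Checkable deposits +£9B
So the change in the Bank of England's holdings of domestic securities is +£104 billion.

+£104 billion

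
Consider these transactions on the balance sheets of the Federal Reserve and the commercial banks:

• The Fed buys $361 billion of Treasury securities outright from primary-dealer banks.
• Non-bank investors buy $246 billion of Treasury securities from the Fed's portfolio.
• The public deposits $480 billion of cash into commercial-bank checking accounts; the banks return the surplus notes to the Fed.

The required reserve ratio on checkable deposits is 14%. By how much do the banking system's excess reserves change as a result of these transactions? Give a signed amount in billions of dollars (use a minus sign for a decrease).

OMO purchase (from banks) $361 billion: reserves +$361B, deposits 0.
Asset sale (to non-banks) $246 billion: reserves −$246B, deposits −$246B.
Currency deposit $480 billion: reserves +$480B, deposits +$480B.
Totals: Δreserves = +$595B, Δdeposits = +$234B.
Δrequired reserves = 14% × +$234B = +$32.76B.
Δexcess reserves = Δreserves − Δrequired = +$595B − (+$32.76B) = +$562.24 billion.

+$562.24 billion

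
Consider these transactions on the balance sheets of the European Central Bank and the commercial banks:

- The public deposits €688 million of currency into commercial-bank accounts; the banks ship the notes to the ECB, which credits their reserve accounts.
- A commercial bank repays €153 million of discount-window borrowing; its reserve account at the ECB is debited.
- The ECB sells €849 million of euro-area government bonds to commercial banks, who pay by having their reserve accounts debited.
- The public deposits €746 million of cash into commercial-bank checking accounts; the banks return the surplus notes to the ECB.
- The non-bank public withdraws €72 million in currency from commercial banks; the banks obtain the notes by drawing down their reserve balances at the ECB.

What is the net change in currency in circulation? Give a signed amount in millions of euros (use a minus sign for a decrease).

Currency deposit €688 million: notes return to the central bank → −€688M.
Discount-window repayment €153 million: no currency enters or leaves circulation → 0.
OMO sale (to banks) €849 million: no currency enters or leaves circulation → 0.
Currency deposit €746 million: notes return to the central bank → −€746M.
Currency withdrawal €72 million: notes leave the central bank → +€72M.
Net: −688 + 0 + 0 − 746 + 72 = -€1362 million.

-€1362 million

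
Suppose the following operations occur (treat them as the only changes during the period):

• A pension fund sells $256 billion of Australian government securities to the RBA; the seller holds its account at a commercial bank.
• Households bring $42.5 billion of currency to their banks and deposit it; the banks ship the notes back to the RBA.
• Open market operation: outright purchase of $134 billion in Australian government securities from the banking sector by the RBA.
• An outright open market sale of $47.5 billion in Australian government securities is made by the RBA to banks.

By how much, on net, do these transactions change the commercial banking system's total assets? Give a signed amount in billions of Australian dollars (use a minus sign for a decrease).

+$298.5 billion

RBA balance sheet:
  Assets:      Securities +$342.5B
  Liabilities: Bank reserves +$385B, Currency in circulation −$42.5B
Commercial banking system:
  Assets:      Reserves at CB +$385B, Securities −$86.5B
  Liabilities: Checkable deposits +$298.5B
Change in total bank assets = +$298.5 billion.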